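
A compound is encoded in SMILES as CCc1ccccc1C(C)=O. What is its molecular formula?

Heavy atoms from the SMILES: 10 C, 1 O.
Implicit hydrogens by atom environment:
  4 × C (aromatic): 1 H each → 4
  2 × C: 3 H each → 6
  2 × C (aromatic): no H
  1 × C: 2 H
  1 × C: no H
  1 × O: no H
  Total hydrogens = 12.
Molecular formula: C10H12O

C10H12O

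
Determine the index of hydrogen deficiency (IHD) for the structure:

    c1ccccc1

Molecular formula from the SMILES: C6H6.
DoU = (2C + 2 + N − H − X)/2 = (2·6 + 2 + 0 − 6 − 0)/2 = 8/2 = 4.
(Structurally: 1 ring(s) + 3 π bond(s) = 4.)

4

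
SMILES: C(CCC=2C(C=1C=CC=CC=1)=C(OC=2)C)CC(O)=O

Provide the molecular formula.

C16H18O3

Heavy atoms from the SMILES: 16 C, 3 O.
Implicit hydrogens by atom environment:
  6 × C (aromatic): 1 H each → 6
  4 × C: 2 H each → 8
  4 × C (aromatic): no H
  1 × C: 3 H
  1 × C: no H
  1 × O: 1 H
  1 × O (aromatic): no H
  1 × O: no H
  Total hydrogens = 18.
Molecular formula: C16H18O3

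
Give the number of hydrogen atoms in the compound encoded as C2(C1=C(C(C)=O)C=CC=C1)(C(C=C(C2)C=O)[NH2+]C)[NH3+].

20

Hydrogens are implicit in SMILES; fill each atom to its normal valence:
  4 × C (aromatic): 1 H each → 4
  3 × C: 1 H each → 3
  3 × C: no H
  2 × C: 3 H each → 6
  2 × C (aromatic): no H
  2 × O: no H
  1 × C: 2 H
  1 × N (charge +1): 3 H
  1 × N (charge +1): 2 H
  Total hydrogens = 20.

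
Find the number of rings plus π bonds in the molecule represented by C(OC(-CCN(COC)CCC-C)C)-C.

Molecular formula from the SMILES: C12H27NO2.
DoU = (2C + 2 + N − H − X)/2 = (2·12 + 2 + 1 − 27 − 0)/2 = 0/2 = 0.
(Structurally: 0 ring(s) + 0 π bond(s) = 0.)

0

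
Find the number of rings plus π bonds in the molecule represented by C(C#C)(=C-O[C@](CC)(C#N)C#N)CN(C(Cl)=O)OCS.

Molecular formula from the SMILES: C12H12ClN3O3S.
DoU = (2C + 2 + N − H − X)/2 = (2·12 + 2 + 3 − 12 − 1)/2 = 16/2 = 8.
(Structurally: 0 ring(s) + 8 π bond(s) = 8.)

8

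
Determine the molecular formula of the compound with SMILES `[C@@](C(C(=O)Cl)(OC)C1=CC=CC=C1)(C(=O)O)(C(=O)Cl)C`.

C13H12Cl2O5

Heavy atoms from the SMILES: 13 C, 2 Cl, 5 O.
Implicit hydrogens by atom environment:
  5 × C (aromatic): 1 H each → 5
  5 × C: no H
  4 × O: no H
  2 × C: 3 H each → 6
  2 × Cl: no H
  1 × C (aromatic): no H
  1 × O: 1 H
  Total hydrogens = 12.
Molecular formula: C13H12Cl2O5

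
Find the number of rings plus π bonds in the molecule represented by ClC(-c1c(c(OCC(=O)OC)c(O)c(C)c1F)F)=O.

6

Molecular formula from the SMILES: C11H9ClF2O5.
DoU = (2C + 2 + N − H − X)/2 = (2·11 + 2 + 0 − 9 − 3)/2 = 12/2 = 6.
(Structurally: 1 ring(s) + 5 π bond(s) = 6.)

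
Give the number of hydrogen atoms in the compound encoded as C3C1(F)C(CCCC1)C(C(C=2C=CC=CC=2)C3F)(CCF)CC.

27

Hydrogens are implicit in SMILES; fill each atom to its normal valence:
  8 × C: 2 H each → 16
  5 × C (aromatic): 1 H each → 5
  3 × C: 1 H each → 3
  3 × F: no H
  2 × C: no H
  1 × C: 3 H
  1 × C (aromatic): no H
  Total hydrogens = 27.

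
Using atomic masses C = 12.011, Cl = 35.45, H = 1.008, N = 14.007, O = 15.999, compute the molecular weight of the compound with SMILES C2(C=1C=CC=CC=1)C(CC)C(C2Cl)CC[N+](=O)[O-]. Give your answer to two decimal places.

267.75

Molecular formula: C14H18ClNO2.
M = 14×12.011 + 1×35.45 + 18×1.008 + 1×14.007 + 2×15.999 = 267.75 g/mol.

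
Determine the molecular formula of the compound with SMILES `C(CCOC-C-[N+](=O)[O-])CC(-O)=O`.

Heavy atoms from the SMILES: 7 C, 1 N, 5 O.
Implicit hydrogens by atom environment:
  6 × C: 2 H each → 12
  3 × O: no H
  1 × C: no H
  1 × N (charge +1): no H
  1 × O: 1 H
  1 × O (charge -1): no H
  Total hydrogens = 13.
Molecular formula: C7H13NO5

C7H13NO5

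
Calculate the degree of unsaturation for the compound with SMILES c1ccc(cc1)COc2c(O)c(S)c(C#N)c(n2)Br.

Molecular formula from the SMILES: C13H9BrN2O2S.
DoU = (2C + 2 + N − H − X)/2 = (2·13 + 2 + 2 − 9 − 1)/2 = 20/2 = 10.
(Structurally: 2 ring(s) + 8 π bond(s) = 10.)

10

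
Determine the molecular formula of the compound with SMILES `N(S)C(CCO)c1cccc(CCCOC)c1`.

Heavy atoms from the SMILES: 13 C, 1 N, 2 O, 1 S.
Implicit hydrogens by atom environment:
  5 × C: 2 H each → 10
  4 × C (aromatic): 1 H each → 4
  2 × C (aromatic): no H
  1 × C: 3 H
  1 × C: 1 H
  1 × N: 1 H
  1 × O: 1 H
  1 × O: no H
  1 × S: 1 H
  Total hydrogens = 21.
Molecular formula: C13H21NO2S

C13H21NO2S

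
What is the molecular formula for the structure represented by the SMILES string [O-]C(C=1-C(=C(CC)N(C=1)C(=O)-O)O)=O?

C8H8NO5-

Heavy atoms from the SMILES: 8 C, 1 N, 5 O.
Implicit hydrogens by atom environment:
  3 × C (aromatic): no H
  2 × C: no H
  2 × O: 1 H each → 2
  2 × O: no H
  1 × C: 3 H
  1 × C: 2 H
  1 × C (aromatic): 1 H
  1 × N (aromatic): no H
  1 × O (charge -1): no H
  Total hydrogens = 8.
Net charge -1.
Molecular formula: C8H8NO5-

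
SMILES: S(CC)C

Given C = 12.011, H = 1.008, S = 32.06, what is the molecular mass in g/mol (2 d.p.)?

76.16

Molecular formula: C3H8S.
M = 3×12.011 + 8×1.008 + 1×32.06 = 76.16 g/mol.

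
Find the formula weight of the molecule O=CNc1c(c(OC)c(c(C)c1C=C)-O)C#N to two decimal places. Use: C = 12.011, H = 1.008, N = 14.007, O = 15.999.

232.24

Molecular formula: C12H12N2O3.
M = 12×12.011 + 12×1.008 + 2×14.007 + 3×15.999 = 232.24 g/mol.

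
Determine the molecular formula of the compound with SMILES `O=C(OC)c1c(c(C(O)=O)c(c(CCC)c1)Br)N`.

C12H14BrNO4

Heavy atoms from the SMILES: 1 Br, 12 C, 1 N, 4 O.
Implicit hydrogens by atom environment:
  5 × C (aromatic): no H
  3 × O: no H
  2 × C: 3 H each → 6
  2 × C: 2 H each → 4
  2 × C: no H
  1 × Br: no H
  1 × C (aromatic): 1 H
  1 × N: 2 H
  1 × O: 1 H
  Total hydrogens = 14.
Molecular formula: C12H14BrNO4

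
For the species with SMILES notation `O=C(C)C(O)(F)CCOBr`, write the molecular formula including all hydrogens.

C5H8BrFO3

Heavy atoms from the SMILES: 1 Br, 5 C, 1 F, 3 O.
Implicit hydrogens by atom environment:
  2 × C: 2 H each → 4
  2 × C: no H
  2 × O: no H
  1 × Br: no H
  1 × C: 3 H
  1 × F: no H
  1 × O: 1 H
  Total hydrogens = 8.
Molecular formula: C5H8BrFO3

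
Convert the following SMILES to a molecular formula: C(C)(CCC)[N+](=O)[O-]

Heavy atoms from the SMILES: 5 C, 1 N, 2 O.
Implicit hydrogens by atom environment:
  2 × C: 3 H each → 6
  2 × C: 2 H each → 4
  1 × C: 1 H
  1 × N (charge +1): no H
  1 × O: no H
  1 × O (charge -1): no H
  Total hydrogens = 11.
Molecular formula: C5H11NO2

C5H11NO2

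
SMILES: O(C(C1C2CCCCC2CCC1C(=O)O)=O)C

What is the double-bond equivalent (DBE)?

4

Molecular formula from the SMILES: C13H20O4.
DoU = (2C + 2 + N − H − X)/2 = (2·13 + 2 + 0 − 20 − 0)/2 = 8/2 = 4.
(Structurally: 2 ring(s) + 2 π bond(s) = 4.)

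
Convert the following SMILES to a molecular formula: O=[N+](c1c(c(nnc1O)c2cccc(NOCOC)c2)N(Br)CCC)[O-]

Heavy atoms from the SMILES: 1 Br, 15 C, 5 N, 5 O.
Implicit hydrogens by atom environment:
  6 × C (aromatic): no H
  4 × C (aromatic): 1 H each → 4
  3 × C: 2 H each → 6
  3 × O: no H
  2 × C: 3 H each → 6
  2 × N (aromatic): no H
  1 × Br: no H
  1 × N: 1 H
  1 × N: no H
  1 × N (charge +1): no H
  1 × O: 1 H
  1 × O (charge -1): no H
  Total hydrogens = 18.
Molecular formula: C15H18BrN5O5

C15H18BrN5O5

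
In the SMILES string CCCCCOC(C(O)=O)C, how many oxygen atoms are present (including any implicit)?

The symbol for oxygen appears 3 times in the SMILES.

3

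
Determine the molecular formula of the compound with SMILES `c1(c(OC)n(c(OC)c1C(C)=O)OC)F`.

C9H12FNO4

Heavy atoms from the SMILES: 9 C, 1 F, 1 N, 4 O.
Implicit hydrogens by atom environment:
  4 × C: 3 H each → 12
  4 × C (aromatic): no H
  4 × O: no H
  1 × C: no H
  1 × F: no H
  1 × N (aromatic): no H
  Total hydrogens = 12.
Molecular formula: C9H12FNO4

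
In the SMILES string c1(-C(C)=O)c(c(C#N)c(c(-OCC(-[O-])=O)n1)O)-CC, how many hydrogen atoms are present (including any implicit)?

11

Hydrogens are implicit in SMILES; fill each atom to its normal valence:
  5 × C (aromatic): no H
  3 × C: no H
  3 × O: no H
  2 × C: 3 H each → 6
  2 × C: 2 H each → 4
  1 × N (aromatic): no H
  1 × N: no H
  1 × O: 1 H
  1 × O (charge -1): no H
  Total hydrogens = 11.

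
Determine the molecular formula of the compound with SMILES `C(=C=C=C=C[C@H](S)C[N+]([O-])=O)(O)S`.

C7H7NO3S2

Heavy atoms from the SMILES: 7 C, 1 N, 3 O, 2 S.
Implicit hydrogens by atom environment:
  4 × C: no H
  2 × C: 1 H each → 2
  2 × S: 1 H each → 2
  1 × C: 2 H
  1 × N (charge +1): no H
  1 × O: 1 H
  1 × O: no H
  1 × O (charge -1): no H
  Total hydrogens = 7.
Molecular formula: C7H7NO3S2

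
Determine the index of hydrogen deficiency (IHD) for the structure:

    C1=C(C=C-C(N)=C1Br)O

4

Molecular formula from the SMILES: C6H6BrNO.
DoU = (2C + 2 + N − H − X)/2 = (2·6 + 2 + 1 − 6 − 1)/2 = 8/2 = 4.
(Structurally: 1 ring(s) + 3 π bond(s) = 4.)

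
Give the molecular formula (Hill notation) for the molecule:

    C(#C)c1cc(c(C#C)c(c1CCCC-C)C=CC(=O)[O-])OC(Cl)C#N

Heavy atoms from the SMILES: 20 C, 1 Cl, 1 N, 3 O.
Implicit hydrogens by atom environment:
  5 × C: 1 H each → 5
  5 × C (aromatic): no H
  4 × C: 2 H each → 8
  4 × C: no H
  2 × O: no H
  1 × C: 3 H
  1 × C (aromatic): 1 H
  1 × Cl: no H
  1 × N: no H
  1 × O (charge -1): no H
  Total hydrogens = 17.
Net charge -1.
Molecular formula: C20H17ClNO3-

C20H17ClNO3-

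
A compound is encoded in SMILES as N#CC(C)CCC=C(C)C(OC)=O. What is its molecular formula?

Heavy atoms from the SMILES: 10 C, 1 N, 2 O.
Implicit hydrogens by atom environment:
  3 × C: 3 H each → 9
  3 × C: no H
  2 × C: 2 H each → 4
  2 × C: 1 H each → 2
  2 × O: no H
  1 × N: no H
  Total hydrogens = 15.
Molecular formula: C10H15NO2

C10H15NO2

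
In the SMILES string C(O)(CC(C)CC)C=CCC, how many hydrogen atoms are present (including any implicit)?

20

Hydrogens are implicit in SMILES; fill each atom to its normal valence:
  4 × C: 1 H each → 4
  3 × C: 3 H each → 9
  3 × C: 2 H each → 6
  1 × O: 1 H
  Total hydrogens = 20.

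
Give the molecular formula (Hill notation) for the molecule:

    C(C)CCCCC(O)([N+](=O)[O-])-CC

C9H19NO3

Heavy atoms from the SMILES: 9 C, 1 N, 3 O.
Implicit hydrogens by atom environment:
  6 × C: 2 H each → 12
  2 × C: 3 H each → 6
  1 × C: no H
  1 × N (charge +1): no H
  1 × O: 1 H
  1 × O: no H
  1 × O (charge -1): no H
  Total hydrogens = 19.
Molecular formula: C9H19NO3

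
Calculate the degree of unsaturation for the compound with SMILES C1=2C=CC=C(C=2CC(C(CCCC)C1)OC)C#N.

7

Molecular formula from the SMILES: C16H21NO.
DoU = (2C + 2 + N − H − X)/2 = (2·16 + 2 + 1 − 21 − 0)/2 = 14/2 = 7.
(Structurally: 2 ring(s) + 5 π bond(s) = 7.)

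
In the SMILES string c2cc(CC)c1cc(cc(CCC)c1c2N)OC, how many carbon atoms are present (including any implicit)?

The symbol for carbon appears 16 times in the SMILES. Lowercase c denotes aromatic carbon and counts toward C.

16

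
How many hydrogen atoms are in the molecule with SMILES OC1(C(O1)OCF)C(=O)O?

Hydrogens are implicit in SMILES; fill each atom to its normal valence:
  3 × O: no H
  2 × C: no H
  2 × O: 1 H each → 2
  1 × C: 2 H
  1 × C: 1 H
  1 × F: no H
  Total hydrogens = 5.

5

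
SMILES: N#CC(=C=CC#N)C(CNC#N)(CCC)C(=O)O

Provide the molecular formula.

Heavy atoms from the SMILES: 12 C, 4 N, 2 O.
Implicit hydrogens by atom environment:
  7 × C: no H
  3 × C: 2 H each → 6
  3 × N: no H
  1 × C: 3 H
  1 × C: 1 H
  1 × N: 1 H
  1 × O: 1 H
  1 × O: no H
  Total hydrogens = 12.
Molecular formula: C12H12N4O2

C12H12N4O2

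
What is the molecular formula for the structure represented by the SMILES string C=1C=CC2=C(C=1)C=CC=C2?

C10H8

Heavy atoms from the SMILES: 10 C.
Implicit hydrogens by atom environment:
  8 × C (aromatic): 1 H each → 8
  2 × C (aromatic): no H
  Total hydrogens = 8.
Molecular formula: C10H8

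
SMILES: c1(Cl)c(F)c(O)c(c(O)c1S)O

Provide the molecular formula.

Heavy atoms from the SMILES: 6 C, 1 Cl, 1 F, 3 O, 1 S.
Implicit hydrogens by atom environment:
  6 × C (aromatic): no H
  3 × O: 1 H each → 3
  1 × Cl: no H
  1 × F: no H
  1 × S: 1 H
  Total hydrogens = 4.
Molecular formula: C6H4ClFO3S

C6H4ClFO3S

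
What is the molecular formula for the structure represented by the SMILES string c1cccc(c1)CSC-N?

C8H11NS

Heavy atoms from the SMILES: 8 C, 1 N, 1 S.
Implicit hydrogens by atom environment:
  5 × C (aromatic): 1 H each → 5
  2 × C: 2 H each → 4
  1 × C (aromatic): no H
  1 × N: 2 H
  1 × S: no H
  Total hydrogens = 11.
Molecular formula: C8H11NS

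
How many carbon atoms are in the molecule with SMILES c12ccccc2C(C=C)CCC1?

The symbol for carbon appears 12 times in the SMILES. Lowercase c denotes aromatic carbon and counts toward C.

12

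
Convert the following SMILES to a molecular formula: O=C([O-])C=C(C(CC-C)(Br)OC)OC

Heavy atoms from the SMILES: 1 Br, 9 C, 4 O.
Implicit hydrogens by atom environment:
  3 × C: 3 H each → 9
  3 × C: no H
  3 × O: no H
  2 × C: 2 H each → 4
  1 × Br: no H
  1 × C: 1 H
  1 × O (charge -1): no H
  Total hydrogens = 14.
Net charge -1.
Molecular formula: C9H14BrO4-

C9H14BrO4-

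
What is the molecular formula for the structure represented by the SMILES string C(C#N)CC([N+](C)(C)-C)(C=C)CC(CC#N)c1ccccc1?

Heavy atoms from the SMILES: 19 C, 3 N.
Implicit hydrogens by atom environment:
  5 × C: 2 H each → 10
  5 × C (aromatic): 1 H each → 5
  3 × C: 3 H each → 9
  3 × C: no H
  2 × C: 1 H each → 2
  2 × N: no H
  1 × C (aromatic): no H
  1 × N (charge +1): no H
  Total hydrogens = 26.
Net charge +1.
Molecular formula: C19H26N3+

C19H26N3+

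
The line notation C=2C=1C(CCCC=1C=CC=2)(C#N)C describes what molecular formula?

C12H13N

Heavy atoms from the SMILES: 12 C, 1 N.
Implicit hydrogens by atom environment:
  4 × C (aromatic): 1 H each → 4
  3 × C: 2 H each → 6
  2 × C (aromatic): no H
  2 × C: no H
  1 × C: 3 H
  1 × N: no H
  Total hydrogens = 13.
Molecular formula: C12H13N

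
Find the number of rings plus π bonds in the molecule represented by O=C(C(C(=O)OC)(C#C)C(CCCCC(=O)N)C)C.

Molecular formula from the SMILES: C14H21NO4.
DoU = (2C + 2 + N − H − X)/2 = (2·14 + 2 + 1 − 21 − 0)/2 = 10/2 = 5.
(Structurally: 0 ring(s) + 5 π bond(s) = 5.)

5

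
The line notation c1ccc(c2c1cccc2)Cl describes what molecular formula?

Heavy atoms from the SMILES: 10 C, 1 Cl.
Implicit hydrogens by atom environment:
  7 × C (aromatic): 1 H each → 7
  3 × C (aromatic): no H
  1 × Cl: no H
  Total hydrogens = 7.
Molecular formula: C10H7Cl

C10H7Cl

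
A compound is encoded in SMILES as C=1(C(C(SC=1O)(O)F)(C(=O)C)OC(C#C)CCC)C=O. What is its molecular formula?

C13H15FO5S

Heavy atoms from the SMILES: 13 C, 1 F, 5 O, 1 S.
Implicit hydrogens by atom environment:
  6 × C: no H
  3 × C: 1 H each → 3
  3 × O: no H
  2 × C: 3 H each → 6
  2 × C: 2 H each → 4
  2 × O: 1 H each → 2
  1 × F: no H
  1 × S: no H
  Total hydrogens = 15.
Molecular formula: C13H15FO5S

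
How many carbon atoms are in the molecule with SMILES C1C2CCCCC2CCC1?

The symbol for carbon appears 10 times in the SMILES.

10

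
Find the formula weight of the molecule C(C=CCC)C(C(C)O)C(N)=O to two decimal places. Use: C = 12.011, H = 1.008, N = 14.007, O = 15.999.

171.24

Molecular formula: C9H17NO2.
M = 9×12.011 + 17×1.008 + 1×14.007 + 2×15.999 = 171.24 g/mol.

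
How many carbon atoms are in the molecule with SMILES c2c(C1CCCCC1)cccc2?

12

The symbol for carbon appears 12 times in the SMILES. Lowercase c denotes aromatic carbon and counts toward C.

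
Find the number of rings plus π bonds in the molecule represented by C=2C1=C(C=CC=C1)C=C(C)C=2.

Molecular formula from the SMILES: C11H10.
DoU = (2C + 2 + N − H − X)/2 = (2·11 + 2 + 0 − 10 − 0)/2 = 14/2 = 7.
(Structurally: 2 ring(s) + 5 π bond(s) = 7.)

7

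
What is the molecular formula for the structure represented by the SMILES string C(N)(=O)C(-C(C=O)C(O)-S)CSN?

C6H12N2O3S2

Heavy atoms from the SMILES: 6 C, 2 N, 3 O, 2 S.
Implicit hydrogens by atom environment:
  4 × C: 1 H each → 4
  2 × N: 2 H each → 4
  2 × O: no H
  1 × C: 2 H
  1 × C: no H
  1 × O: 1 H
  1 × S: 1 H
  1 × S: no H
  Total hydrogens = 12.
Molecular formula: C6H12N2O3S2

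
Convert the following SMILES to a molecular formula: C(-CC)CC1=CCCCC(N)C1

C11H21N

Heavy atoms from the SMILES: 11 C, 1 N.
Implicit hydrogens by atom environment:
  7 × C: 2 H each → 14
  2 × C: 1 H each → 2
  1 × C: 3 H
  1 × C: no H
  1 × N: 2 H
  Total hydrogens = 21.
Molecular formula: C11H21N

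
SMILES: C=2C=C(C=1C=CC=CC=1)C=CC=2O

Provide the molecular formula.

C12H10O

Heavy atoms from the SMILES: 12 C, 1 O.
Implicit hydrogens by atom environment:
  9 × C (aromatic): 1 H each → 9
  3 × C (aromatic): no H
  1 × O: 1 H
  Total hydrogens = 10.
Molecular formula: C12H10O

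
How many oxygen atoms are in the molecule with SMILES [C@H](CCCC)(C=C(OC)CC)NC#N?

1

The symbol for oxygen appears 1 time in the SMILES.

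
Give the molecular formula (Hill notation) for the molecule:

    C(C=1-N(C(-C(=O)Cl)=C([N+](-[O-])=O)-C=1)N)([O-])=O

C6H3ClN3O5-

Heavy atoms from the SMILES: 6 C, 1 Cl, 3 N, 5 O.
Implicit hydrogens by atom environment:
  3 × C (aromatic): no H
  3 × O: no H
  2 × C: no H
  2 × O (charge -1): no H
  1 × C (aromatic): 1 H
  1 × Cl: no H
  1 × N: 2 H
  1 × N (aromatic): no H
  1 × N (charge +1): no H
  Total hydrogens = 3.
Net charge -1.
Molecular formula: C6H3ClN3O5-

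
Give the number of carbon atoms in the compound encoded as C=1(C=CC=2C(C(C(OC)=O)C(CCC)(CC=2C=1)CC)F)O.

The symbol for carbon appears 17 times in the SMILES.

17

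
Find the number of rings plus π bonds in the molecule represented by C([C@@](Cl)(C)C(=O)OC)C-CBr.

1

Molecular formula from the SMILES: C7H12BrClO2.
DoU = (2C + 2 + N − H − X)/2 = (2·7 + 2 + 0 − 12 − 2)/2 = 2/2 = 1.
(Structurally: 0 ring(s) + 1 π bond(s) = 1.)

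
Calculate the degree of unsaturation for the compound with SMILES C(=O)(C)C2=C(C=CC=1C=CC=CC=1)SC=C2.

Molecular formula from the SMILES: C14H12OS.
DoU = (2C + 2 + N − H − X)/2 = (2·14 + 2 + 0 − 12 − 0)/2 = 18/2 = 9.
(Structurally: 2 ring(s) + 7 π bond(s) = 9.)

9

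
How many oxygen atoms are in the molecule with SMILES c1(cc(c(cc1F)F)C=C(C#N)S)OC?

1

The symbol for oxygen appears 1 time in the SMILES.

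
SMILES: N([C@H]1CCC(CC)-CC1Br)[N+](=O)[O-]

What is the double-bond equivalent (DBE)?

Molecular formula from the SMILES: C8H15BrN2O2.
DoU = (2C + 2 + N − H − X)/2 = (2·8 + 2 + 2 − 15 − 1)/2 = 4/2 = 2.
(Structurally: 1 ring(s) + 1 π bond(s) = 2.)

2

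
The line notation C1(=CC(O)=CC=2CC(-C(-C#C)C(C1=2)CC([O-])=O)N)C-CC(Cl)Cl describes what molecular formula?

Heavy atoms from the SMILES: 17 C, 2 Cl, 1 N, 3 O.
Implicit hydrogens by atom environment:
  5 × C: 1 H each → 5
  4 × C: 2 H each → 8
  4 × C (aromatic): no H
  2 × C (aromatic): 1 H each → 2
  2 × C: no H
  2 × Cl: no H
  1 × N: 2 H
  1 × O: 1 H
  1 × O: no H
  1 × O (charge -1): no H
  Total hydrogens = 18.
Net charge -1.
Molecular formula: C17H18Cl2NO3-

C17H18Cl2NO3-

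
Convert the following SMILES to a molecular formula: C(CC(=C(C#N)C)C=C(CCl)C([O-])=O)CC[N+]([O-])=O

Heavy atoms from the SMILES: 12 C, 1 Cl, 2 N, 4 O.
Implicit hydrogens by atom environment:
  5 × C: 2 H each → 10
  5 × C: no H
  2 × O: no H
  2 × O (charge -1): no H
  1 × C: 3 H
  1 × C: 1 H
  1 × Cl: no H
  1 × N: no H
  1 × N (charge +1): no H
  Total hydrogens = 14.
Net charge -1.
Molecular formula: C12H14ClN2O4-

C12H14ClN2O4-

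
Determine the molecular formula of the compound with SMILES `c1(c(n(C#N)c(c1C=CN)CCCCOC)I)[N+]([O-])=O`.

Heavy atoms from the SMILES: 12 C, 1 I, 4 N, 3 O.
Implicit hydrogens by atom environment:
  4 × C: 2 H each → 8
  4 × C (aromatic): no H
  2 × C: 1 H each → 2
  2 × O: no H
  1 × C: 3 H
  1 × C: no H
  1 × I: no H
  1 × N: 2 H
  1 × N (aromatic): no H
  1 × N: no H
  1 × N (charge +1): no H
  1 × O (charge -1): no H
  Total hydrogens = 15.
Molecular formula: C12H15IN4O3

C12H15IN4O3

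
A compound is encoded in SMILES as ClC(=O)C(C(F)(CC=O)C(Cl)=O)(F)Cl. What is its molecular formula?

C6H3Cl3F2O3

Heavy atoms from the SMILES: 6 C, 3 Cl, 2 F, 3 O.
Implicit hydrogens by atom environment:
  4 × C: no H
  3 × Cl: no H
  3 × O: no H
  2 × F: no H
  1 × C: 2 H
  1 × C: 1 H
  Total hydrogens = 3.
Molecular formula: C6H3Cl3F2O3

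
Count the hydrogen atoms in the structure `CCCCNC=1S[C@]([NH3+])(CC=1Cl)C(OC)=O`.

Hydrogens are implicit in SMILES; fill each atom to its normal valence:
  4 × C: 2 H each → 8
  4 × C: no H
  2 × C: 3 H each → 6
  2 × O: no H
  1 × Cl: no H
  1 × N (charge +1): 3 H
  1 × N: 1 H
  1 × S: no H
  Total hydrogens = 18.

18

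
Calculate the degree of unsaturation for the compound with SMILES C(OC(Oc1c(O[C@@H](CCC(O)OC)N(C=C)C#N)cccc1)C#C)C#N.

Molecular formula from the SMILES: C19H21N3O5.
DoU = (2C + 2 + N − H − X)/2 = (2·19 + 2 + 3 − 21 − 0)/2 = 22/2 = 11.
(Structurally: 1 ring(s) + 10 π bond(s) = 11.)

11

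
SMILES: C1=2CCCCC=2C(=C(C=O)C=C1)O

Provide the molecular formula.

Heavy atoms from the SMILES: 11 C, 2 O.
Implicit hydrogens by atom environment:
  4 × C: 2 H each → 8
  4 × C (aromatic): no H
  2 × C (aromatic): 1 H each → 2
  1 × C: 1 H
  1 × O: 1 H
  1 × O: no H
  Total hydrogens = 12.
Molecular formula: C11H12O2

C11H12O2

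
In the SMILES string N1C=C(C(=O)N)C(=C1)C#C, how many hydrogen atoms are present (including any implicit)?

Hydrogens are implicit in SMILES; fill each atom to its normal valence:
  2 × C (aromatic): 1 H each → 2
  2 × C (aromatic): no H
  2 × C: no H
  1 × C: 1 H
  1 × N: 2 H
  1 × N (aromatic): 1 H
  1 × O: no H
  Total hydrogens = 6.

6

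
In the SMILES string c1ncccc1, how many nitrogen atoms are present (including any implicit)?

The symbol for nitrogen appears 1 time in the SMILES.

1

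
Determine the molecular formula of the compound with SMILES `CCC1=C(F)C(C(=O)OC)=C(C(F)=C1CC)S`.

C12H14F2O2S

Heavy atoms from the SMILES: 12 C, 2 F, 2 O, 1 S.
Implicit hydrogens by atom environment:
  6 × C (aromatic): no H
  3 × C: 3 H each → 9
  2 × C: 2 H each → 4
  2 × F: no H
  2 × O: no H
  1 × C: no H
  1 × S: 1 H
  Total hydrogens = 14.
Molecular formula: C12H14F2O2S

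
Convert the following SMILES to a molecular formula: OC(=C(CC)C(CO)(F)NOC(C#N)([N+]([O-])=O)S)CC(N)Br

C10H16BrFN4O5S

Heavy atoms from the SMILES: 1 Br, 10 C, 1 F, 4 N, 5 O, 1 S.
Implicit hydrogens by atom environment:
  5 × C: no H
  3 × C: 2 H each → 6
  2 × O: 1 H each → 2
  2 × O: no H
  1 × Br: no H
  1 × C: 3 H
  1 × C: 1 H
  1 × F: no H
  1 × N: 2 H
  1 × N: 1 H
  1 × N: no H
  1 × N (charge +1): no H
  1 × O (charge -1): no H
  1 × S: 1 H
  Total hydrogens = 16.
Molecular formula: C10H16BrFN4O5S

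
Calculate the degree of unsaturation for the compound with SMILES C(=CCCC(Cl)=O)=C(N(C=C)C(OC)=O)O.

5

Molecular formula from the SMILES: C10H12ClNO4.
DoU = (2C + 2 + N − H − X)/2 = (2·10 + 2 + 1 − 12 − 1)/2 = 10/2 = 5.
(Structurally: 0 ring(s) + 5 π bond(s) = 5.)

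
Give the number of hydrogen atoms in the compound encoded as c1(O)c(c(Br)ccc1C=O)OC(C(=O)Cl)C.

8

Hydrogens are implicit in SMILES; fill each atom to its normal valence:
  4 × C (aromatic): no H
  3 × O: no H
  2 × C (aromatic): 1 H each → 2
  2 × C: 1 H each → 2
  1 × Br: no H
  1 × C: 3 H
  1 × C: no H
  1 × Cl: no H
  1 × O: 1 H
  Total hydrogens = 8.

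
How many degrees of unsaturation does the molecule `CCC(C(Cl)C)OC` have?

Molecular formula from the SMILES: C6H13ClO.
DoU = (2C + 2 + N − H − X)/2 = (2·6 + 2 + 0 − 13 − 1)/2 = 0/2 = 0.
(Structurally: 0 ring(s) + 0 π bond(s) = 0.)

0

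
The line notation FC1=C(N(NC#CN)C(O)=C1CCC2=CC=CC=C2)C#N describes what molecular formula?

C15H13FN4O

Heavy atoms from the SMILES: 15 C, 1 F, 4 N, 1 O.
Implicit hydrogens by atom environment:
  5 × C (aromatic): 1 H each → 5
  5 × C (aromatic): no H
  3 × C: no H
  2 × C: 2 H each → 4
  1 × F: no H
  1 × N: 2 H
  1 × N: 1 H
  1 × N (aromatic): no H
  1 × N: no H
  1 × O: 1 H
  Total hydrogens = 13.
Molecular formula: C15H13FN4O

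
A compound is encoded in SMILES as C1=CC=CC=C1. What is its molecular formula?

C6H6

Heavy atoms from the SMILES: 6 C.
Implicit hydrogens by atom environment:
  6 × C (aromatic): 1 H each → 6
  Total hydrogens = 6.
Molecular formula: C6H6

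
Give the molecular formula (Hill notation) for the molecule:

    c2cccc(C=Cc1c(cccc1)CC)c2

C16H16

Heavy atoms from the SMILES: 16 C.
Implicit hydrogens by atom environment:
  9 × C (aromatic): 1 H each → 9
  3 × C (aromatic): no H
  2 × C: 1 H each → 2
  1 × C: 3 H
  1 × C: 2 H
  Total hydrogens = 16.
Molecular formula: C16H16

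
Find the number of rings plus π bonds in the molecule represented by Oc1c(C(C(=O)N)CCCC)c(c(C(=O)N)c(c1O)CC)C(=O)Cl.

7

Molecular formula from the SMILES: C16H21ClN2O5.
DoU = (2C + 2 + N − H − X)/2 = (2·16 + 2 + 2 − 21 − 1)/2 = 14/2 = 7.
(Structurally: 1 ring(s) + 6 π bond(s) = 7.)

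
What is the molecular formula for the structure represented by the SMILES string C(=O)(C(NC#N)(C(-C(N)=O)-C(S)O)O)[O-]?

Heavy atoms from the SMILES: 6 C, 3 N, 5 O, 1 S.
Implicit hydrogens by atom environment:
  4 × C: no H
  2 × C: 1 H each → 2
  2 × O: 1 H each → 2
  2 × O: no H
  1 × N: 2 H
  1 × N: 1 H
  1 × N: no H
  1 × O (charge -1): no H
  1 × S: 1 H
  Total hydrogens = 8.
Net charge -1.
Molecular formula: C6H8N3O5S-

C6H8N3O5S-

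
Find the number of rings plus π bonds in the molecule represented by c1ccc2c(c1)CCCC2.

5

Molecular formula from the SMILES: C10H12.
DoU = (2C + 2 + N − H − X)/2 = (2·10 + 2 + 0 − 12 − 0)/2 = 10/2 = 5.
(Structurally: 2 ring(s) + 3 π bond(s) = 5.)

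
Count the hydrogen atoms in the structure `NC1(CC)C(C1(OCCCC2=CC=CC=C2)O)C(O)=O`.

21

Hydrogens are implicit in SMILES; fill each atom to its normal valence:
  5 × C (aromatic): 1 H each → 5
  4 × C: 2 H each → 8
  3 × C: no H
  2 × O: 1 H each → 2
  2 × O: no H
  1 × C: 3 H
  1 × C: 1 H
  1 × C (aromatic): no H
  1 × N: 2 H
  Total hydrogens = 21.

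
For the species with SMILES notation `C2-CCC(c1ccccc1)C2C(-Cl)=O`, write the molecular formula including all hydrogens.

Heavy atoms from the SMILES: 12 C, 1 Cl, 1 O.
Implicit hydrogens by atom environment:
  5 × C (aromatic): 1 H each → 5
  3 × C: 2 H each → 6
  2 × C: 1 H each → 2
  1 × C: no H
  1 × C (aromatic): no H
  1 × Cl: no H
  1 × O: no H
  Total hydrogens = 13.
Molecular formula: C12H13ClO

C12H13ClO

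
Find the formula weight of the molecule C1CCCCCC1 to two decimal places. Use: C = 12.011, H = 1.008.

98.19

Molecular formula: C7H14.
M = 7×12.011 + 14×1.008 = 98.19 g/mol.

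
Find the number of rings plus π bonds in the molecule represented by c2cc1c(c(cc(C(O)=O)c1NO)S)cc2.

Molecular formula from the SMILES: C11H9NO3S.
DoU = (2C + 2 + N − H − X)/2 = (2·11 + 2 + 1 − 9 − 0)/2 = 16/2 = 8.
(Structurally: 2 ring(s) + 6 π bond(s) = 8.)

8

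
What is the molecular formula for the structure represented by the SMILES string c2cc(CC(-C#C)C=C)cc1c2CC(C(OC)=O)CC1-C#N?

C19H19NO2

Heavy atoms from the SMILES: 19 C, 1 N, 2 O.
Implicit hydrogens by atom environment:
  5 × C: 1 H each → 5
  4 × C: 2 H each → 8
  3 × C (aromatic): 1 H each → 3
  3 × C (aromatic): no H
  3 × C: no H
  2 × O: no H
  1 × C: 3 H
  1 × N: no H
  Total hydrogens = 19.
Molecular formula: C19H19NO2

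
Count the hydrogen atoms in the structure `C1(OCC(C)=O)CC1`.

Hydrogens are implicit in SMILES; fill each atom to its normal valence:
  3 × C: 2 H each → 6
  2 × O: no H
  1 × C: 3 H
  1 × C: 1 H
  1 × C: no H
  Total hydrogens = 10.

10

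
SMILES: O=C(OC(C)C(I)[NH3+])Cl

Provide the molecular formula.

Heavy atoms from the SMILES: 4 C, 1 Cl, 1 I, 1 N, 2 O.
Implicit hydrogens by atom environment:
  2 × C: 1 H each → 2
  2 × O: no H
  1 × C: 3 H
  1 × C: no H
  1 × Cl: no H
  1 × I: no H
  1 × N (charge +1): 3 H
  Total hydrogens = 8.
Net charge +1.
Molecular formula: C4H8ClINO2+

C4H8ClINO2+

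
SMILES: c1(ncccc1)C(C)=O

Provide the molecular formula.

C7H7NO

Heavy atoms from the SMILES: 7 C, 1 N, 1 O.
Implicit hydrogens by atom environment:
  4 × C (aromatic): 1 H each → 4
  1 × C: 3 H
  1 × C (aromatic): no H
  1 × C: no H
  1 × N (aromatic): no H
  1 × O: no H
  Total hydrogens = 7.
Molecular formula: C7H7NO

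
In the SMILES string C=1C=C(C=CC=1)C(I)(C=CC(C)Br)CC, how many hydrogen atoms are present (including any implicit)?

Hydrogens are implicit in SMILES; fill each atom to its normal valence:
  5 × C (aromatic): 1 H each → 5
  3 × C: 1 H each → 3
  2 × C: 3 H each → 6
  1 × Br: no H
  1 × C: 2 H
  1 × C: no H
  1 × C (aromatic): no H
  1 × I: no H
  Total hydrogens = 16.

16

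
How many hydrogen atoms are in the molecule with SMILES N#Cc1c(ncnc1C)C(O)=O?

5

Hydrogens are implicit in SMILES; fill each atom to its normal valence:
  3 × C (aromatic): no H
  2 × C: no H
  2 × N (aromatic): no H
  1 × C: 3 H
  1 × C (aromatic): 1 H
  1 × N: no H
  1 × O: 1 H
  1 × O: no H
  Total hydrogens = 5.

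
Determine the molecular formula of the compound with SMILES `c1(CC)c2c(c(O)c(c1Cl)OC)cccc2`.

Heavy atoms from the SMILES: 13 C, 1 Cl, 2 O.
Implicit hydrogens by atom environment:
  6 × C (aromatic): no H
  4 × C (aromatic): 1 H each → 4
  2 × C: 3 H each → 6
  1 × C: 2 H
  1 × Cl: no H
  1 × O: 1 H
  1 × O: no H
  Total hydrogens = 13.
Molecular formula: C13H13ClO2

C13H13ClO2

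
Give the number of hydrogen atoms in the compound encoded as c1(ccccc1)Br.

5

Hydrogens are implicit in SMILES; fill each atom to its normal valence:
  5 × C (aromatic): 1 H each → 5
  1 × Br: no H
  1 × C (aromatic): no H
  Total hydrogens = 5.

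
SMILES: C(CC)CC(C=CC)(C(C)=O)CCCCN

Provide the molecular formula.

Heavy atoms from the SMILES: 14 C, 1 N, 1 O.
Implicit hydrogens by atom environment:
  7 × C: 2 H each → 14
  3 × C: 3 H each → 9
  2 × C: 1 H each → 2
  2 × C: no H
  1 × N: 2 H
  1 × O: no H
  Total hydrogens = 27.
Molecular formula: C14H27NO

C14H27NO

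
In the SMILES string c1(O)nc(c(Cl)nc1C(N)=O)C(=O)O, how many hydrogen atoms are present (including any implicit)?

4

Hydrogens are implicit in SMILES; fill each atom to its normal valence:
  4 × C (aromatic): no H
  2 × C: no H
  2 × N (aromatic): no H
  2 × O: 1 H each → 2
  2 × O: no H
  1 × Cl: no H
  1 × N: 2 H
  Total hydrogens = 4.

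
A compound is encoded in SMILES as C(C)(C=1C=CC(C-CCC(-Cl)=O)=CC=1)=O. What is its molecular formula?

C12H13ClO2

Heavy atoms from the SMILES: 12 C, 1 Cl, 2 O.
Implicit hydrogens by atom environment:
  4 × C (aromatic): 1 H each → 4
  3 × C: 2 H each → 6
  2 × C (aromatic): no H
  2 × C: no H
  2 × O: no H
  1 × C: 3 H
  1 × Cl: no H
  Total hydrogens = 13.
Molecular formula: C12H13ClO2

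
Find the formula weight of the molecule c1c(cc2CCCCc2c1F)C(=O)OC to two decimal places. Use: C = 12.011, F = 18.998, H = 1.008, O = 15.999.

208.23

Molecular formula: C12H13FO2.
M = 12×12.011 + 1×18.998 + 13×1.008 + 2×15.999 = 208.23 g/mol.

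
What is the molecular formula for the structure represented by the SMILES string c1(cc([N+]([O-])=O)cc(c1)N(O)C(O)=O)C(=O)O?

Heavy atoms from the SMILES: 8 C, 2 N, 7 O.
Implicit hydrogens by atom environment:
  3 × C (aromatic): 1 H each → 3
  3 × C (aromatic): no H
  3 × O: 1 H each → 3
  3 × O: no H
  2 × C: no H
  1 × N (charge +1): no H
  1 × N: no H
  1 × O (charge -1): no H
  Total hydrogens = 6.
Molecular formula: C8H6N2O7

C8H6N2O7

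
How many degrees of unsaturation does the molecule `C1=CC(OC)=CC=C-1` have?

4

Molecular formula from the SMILES: C7H8O.
DoU = (2C + 2 + N − H − X)/2 = (2·7 + 2 + 0 − 8 − 0)/2 = 8/2 = 4.
(Structurally: 1 ring(s) + 3 π bond(s) = 4.)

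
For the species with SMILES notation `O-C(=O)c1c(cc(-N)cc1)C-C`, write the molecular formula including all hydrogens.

C9H11NO2

Heavy atoms from the SMILES: 9 C, 1 N, 2 O.
Implicit hydrogens by atom environment:
  3 × C (aromatic): 1 H each → 3
  3 × C (aromatic): no H
  1 × C: 3 H
  1 × C: 2 H
  1 × C: no H
  1 × N: 2 H
  1 × O: 1 H
  1 × O: no H
  Total hydrogens = 11.
Molecular formula: C9H11NO2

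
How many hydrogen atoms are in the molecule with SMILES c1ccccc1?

6

Hydrogens are implicit in SMILES; fill each atom to its normal valence:
  6 × C (aromatic): 1 H each → 6
  Total hydrogens = 6.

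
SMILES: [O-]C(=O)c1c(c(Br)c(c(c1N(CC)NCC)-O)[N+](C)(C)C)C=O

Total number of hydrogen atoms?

Hydrogens are implicit in SMILES; fill each atom to its normal valence:
  6 × C (aromatic): no H
  5 × C: 3 H each → 15
  2 × C: 2 H each → 4
  2 × O: no H
  1 × Br: no H
  1 × C: 1 H
  1 × C: no H
  1 × N: 1 H
  1 × N (charge +1): no H
  1 × N: no H
  1 × O: 1 H
  1 × O (charge -1): no H
  Total hydrogens = 22.

22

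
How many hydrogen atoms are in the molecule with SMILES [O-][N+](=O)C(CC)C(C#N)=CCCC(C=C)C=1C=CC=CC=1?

Hydrogens are implicit in SMILES; fill each atom to its normal valence:
  5 × C (aromatic): 1 H each → 5
  4 × C: 2 H each → 8
  4 × C: 1 H each → 4
  2 × C: no H
  1 × C: 3 H
  1 × C (aromatic): no H
  1 × N (charge +1): no H
  1 × N: no H
  1 × O: no H
  1 × O (charge -1): no H
  Total hydrogens = 20.

20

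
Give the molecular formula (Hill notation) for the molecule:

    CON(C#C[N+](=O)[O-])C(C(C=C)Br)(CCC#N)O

Heavy atoms from the SMILES: 1 Br, 10 C, 3 N, 4 O.
Implicit hydrogens by atom environment:
  4 × C: no H
  3 × C: 2 H each → 6
  2 × C: 1 H each → 2
  2 × N: no H
  2 × O: no H
  1 × Br: no H
  1 × C: 3 H
  1 × N (charge +1): no H
  1 × O: 1 H
  1 × O (charge -1): no H
  Total hydrogens = 12.
Molecular formula: C10H12BrN3O4

C10H12BrN3O4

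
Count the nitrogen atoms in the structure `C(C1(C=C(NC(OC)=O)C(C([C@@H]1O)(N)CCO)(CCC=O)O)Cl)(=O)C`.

2

The symbol for nitrogen appears 2 times in the SMILES.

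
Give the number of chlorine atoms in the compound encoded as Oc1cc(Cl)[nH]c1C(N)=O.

The symbol for chlorine appears 1 time in the SMILES.

1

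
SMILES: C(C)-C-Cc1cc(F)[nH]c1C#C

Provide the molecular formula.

Heavy atoms from the SMILES: 10 C, 1 F, 1 N.
Implicit hydrogens by atom environment:
  3 × C: 2 H each → 6
  3 × C (aromatic): no H
  1 × C: 3 H
  1 × C (aromatic): 1 H
  1 × C: 1 H
  1 × C: no H
  1 × F: no H
  1 × N (aromatic): 1 H
  Total hydrogens = 12.
Molecular formula: C10H12FN

C10H12FN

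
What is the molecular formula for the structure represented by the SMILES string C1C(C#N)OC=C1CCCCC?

C10H15NO

Heavy atoms from the SMILES: 10 C, 1 N, 1 O.
Implicit hydrogens by atom environment:
  5 × C: 2 H each → 10
  2 × C: 1 H each → 2
  2 × C: no H
  1 × C: 3 H
  1 × N: no H
  1 × O: no H
  Total hydrogens = 15.
Molecular formula: C10H15NO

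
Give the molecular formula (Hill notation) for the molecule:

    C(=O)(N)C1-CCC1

Heavy atoms from the SMILES: 5 C, 1 N, 1 O.
Implicit hydrogens by atom environment:
  3 × C: 2 H each → 6
  1 × C: 1 H
  1 × C: no H
  1 × N: 2 H
  1 × O: no H
  Total hydrogens = 9.
Molecular formula: C5H9NO

C5H9NO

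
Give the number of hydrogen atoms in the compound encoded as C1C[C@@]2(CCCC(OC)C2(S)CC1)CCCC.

Hydrogens are implicit in SMILES; fill each atom to its normal valence:
  10 × C: 2 H each → 20
  2 × C: 3 H each → 6
  2 × C: no H
  1 × C: 1 H
  1 × O: no H
  1 × S: 1 H
  Total hydrogens = 28.

28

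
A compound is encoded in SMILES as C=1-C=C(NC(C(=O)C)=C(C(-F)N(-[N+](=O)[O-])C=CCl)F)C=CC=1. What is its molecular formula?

Heavy atoms from the SMILES: 13 C, 1 Cl, 2 F, 3 N, 3 O.
Implicit hydrogens by atom environment:
  5 × C (aromatic): 1 H each → 5
  3 × C: 1 H each → 3
  3 × C: no H
  2 × F: no H
  2 × O: no H
  1 × C: 3 H
  1 × C (aromatic): no H
  1 × Cl: no H
  1 × N: 1 H
  1 × N: no H
  1 × N (charge +1): no H
  1 × O (charge -1): no H
  Total hydrogens = 12.
Molecular formula: C13H12ClF2N3O3

C13H12ClF2N3O3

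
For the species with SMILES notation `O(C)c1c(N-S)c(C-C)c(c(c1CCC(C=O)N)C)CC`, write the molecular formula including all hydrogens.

Heavy atoms from the SMILES: 16 C, 2 N, 2 O, 1 S.
Implicit hydrogens by atom environment:
  6 × C (aromatic): no H
  4 × C: 3 H each → 12
  4 × C: 2 H each → 8
  2 × C: 1 H each → 2
  2 × O: no H
  1 × N: 2 H
  1 × N: 1 H
  1 × S: 1 H
  Total hydrogens = 26.
Molecular formula: C16H26N2O2S

C16H26N2O2S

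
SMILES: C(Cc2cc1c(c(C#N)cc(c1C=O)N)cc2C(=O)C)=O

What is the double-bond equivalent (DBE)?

12

Molecular formula from the SMILES: C16H12N2O3.
DoU = (2C + 2 + N − H − X)/2 = (2·16 + 2 + 2 − 12 − 0)/2 = 24/2 = 12.
(Structurally: 2 ring(s) + 10 π bond(s) = 12.)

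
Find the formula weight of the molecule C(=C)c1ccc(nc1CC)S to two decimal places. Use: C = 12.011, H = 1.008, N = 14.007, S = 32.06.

165.25

Molecular formula: C9H11NS.
M = 9×12.011 + 11×1.008 + 1×14.007 + 1×32.06 = 165.25 g/mol.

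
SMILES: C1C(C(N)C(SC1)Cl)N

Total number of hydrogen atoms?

11

Hydrogens are implicit in SMILES; fill each atom to its normal valence:
  3 × C: 1 H each → 3
  2 × C: 2 H each → 4
  2 × N: 2 H each → 4
  1 × Cl: no H
  1 × S: no H
  Total hydrogens = 11.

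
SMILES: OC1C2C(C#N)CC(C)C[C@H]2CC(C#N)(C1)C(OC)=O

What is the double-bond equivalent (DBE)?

7

Molecular formula from the SMILES: C15H20N2O3.
DoU = (2C + 2 + N − H − X)/2 = (2·15 + 2 + 2 − 20 − 0)/2 = 14/2 = 7.
(Structurally: 2 ring(s) + 5 π bond(s) = 7.)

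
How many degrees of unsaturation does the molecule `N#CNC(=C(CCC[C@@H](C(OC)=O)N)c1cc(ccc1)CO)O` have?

Molecular formula from the SMILES: C16H21N3O4.
DoU = (2C + 2 + N − H − X)/2 = (2·16 + 2 + 3 − 21 − 0)/2 = 16/2 = 8.
(Structurally: 1 ring(s) + 7 π bond(s) = 8.)

8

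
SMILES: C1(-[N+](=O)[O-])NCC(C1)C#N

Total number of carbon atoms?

The symbol for carbon appears 5 times in the SMILES.

5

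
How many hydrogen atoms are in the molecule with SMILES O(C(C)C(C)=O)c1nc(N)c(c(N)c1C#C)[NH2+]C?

17

Hydrogens are implicit in SMILES; fill each atom to its normal valence:
  5 × C (aromatic): no H
  3 × C: 3 H each → 9
  2 × C: 1 H each → 2
  2 × C: no H
  2 × N: 2 H each → 4
  2 × O: no H
  1 × N (charge +1): 2 H
  1 × N (aromatic): no H
  Total hydrogens = 17.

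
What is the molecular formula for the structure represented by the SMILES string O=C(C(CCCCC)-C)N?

Heavy atoms from the SMILES: 8 C, 1 N, 1 O.
Implicit hydrogens by atom environment:
  4 × C: 2 H each → 8
  2 × C: 3 H each → 6
  1 × C: 1 H
  1 × C: no H
  1 × N: 2 H
  1 × O: no H
  Total hydrogens = 17.
Molecular formula: C8H17NO

C8H17NO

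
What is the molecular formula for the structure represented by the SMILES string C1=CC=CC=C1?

Heavy atoms from the SMILES: 6 C.
Implicit hydrogens by atom environment:
  6 × C (aromatic): 1 H each → 6
  Total hydrogens = 6.
Molecular formula: C6H6

C6H6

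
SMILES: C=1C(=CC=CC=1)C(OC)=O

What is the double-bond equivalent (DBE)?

5

Molecular formula from the SMILES: C8H8O2.
DoU = (2C + 2 + N − H − X)/2 = (2·8 + 2 + 0 − 8 − 0)/2 = 10/2 = 5.
(Structurally: 1 ring(s) + 4 π bond(s) = 5.)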